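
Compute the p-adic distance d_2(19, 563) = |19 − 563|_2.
d_2(19, 563) = 1/32

Step 1 — x − y = 19 − 563 = -544. Step 2 — v_2(-544) = 5 (factor: -544 = −(2^5 · 17); the sign does not affect v_p). Step 3 — |x − y|_2 = 2^{-5} = 1/32.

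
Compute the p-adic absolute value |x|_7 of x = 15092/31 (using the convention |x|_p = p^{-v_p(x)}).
|15092/31|_7 = 1/343

Step 1 — compute v_7(x) by factoring powers of 7 out of the numerator and denominator: v_7(15092/31) = 3. Step 2 — apply |x|_p = p^{-v_p(x)} = 7^{-3} = 1/343.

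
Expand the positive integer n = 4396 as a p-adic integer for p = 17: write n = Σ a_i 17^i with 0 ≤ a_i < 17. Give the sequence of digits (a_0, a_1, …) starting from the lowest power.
(a_0, a_1, …) = (10, 3, 15)

Repeated division by 17 gives the digits low-to-high: 4396 = 10 + 3·17^1 + 15·17^2. Digit sequence: (10, 3, 15).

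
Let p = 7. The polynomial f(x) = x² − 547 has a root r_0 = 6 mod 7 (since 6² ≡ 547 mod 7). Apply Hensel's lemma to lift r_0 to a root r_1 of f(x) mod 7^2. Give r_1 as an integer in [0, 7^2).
r_1 = 20 (mod 49)

Hensel's recurrence: r_{i+1} = r_i − f(r_i)·(f′(r_i))^{-1} mod 7^{i+2}, with f′(x) = 2x. Iterate:
  r_0 = 6 (mod 7)
  r_1 = 20 (mod 49)
Final: r_1 = 20, and one checks f(r_1) ≡ 0 mod 7^2.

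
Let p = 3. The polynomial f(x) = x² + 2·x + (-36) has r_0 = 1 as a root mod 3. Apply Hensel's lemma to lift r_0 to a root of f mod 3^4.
r_3 = 61 (mod 81)

Hensel: r_{i+1} = r_i − f(r_i)·(f′(r_i))^{-1} mod 3^{i+2}, f′(x) = 2x + 2. Iterate:
  r_0 = 1 (mod 3)
  r_1 = 7 (mod 9)
  r_2 = 7 (mod 27)
  r_3 = 61 (mod 81)
Final: r = 61 satisfies f(r) ≡ 0 mod 3^4.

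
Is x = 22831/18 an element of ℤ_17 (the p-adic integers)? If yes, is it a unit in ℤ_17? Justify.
x ∈ ℤ_17 but not a unit; v_17(x) = 2 > 0

ℤ_17 = {x ∈ ℚ_17 : v_17(x) ≥ 0} and ℤ_17^× = {x ∈ ℤ_17 : v_17(x) = 0}. Here v_17(22831/18) = v_17(num) − v_17(den) = 2; compare against these criteria.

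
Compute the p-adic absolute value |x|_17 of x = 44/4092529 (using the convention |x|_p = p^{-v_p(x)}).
|44/4092529|_17 = 83521

Step 1 — compute v_17(x) by factoring powers of 17 out of the numerator and denominator: v_17(44/4092529) = -4. Step 2 — apply |x|_p = p^{-v_p(x)} = 17^{4} = 83521.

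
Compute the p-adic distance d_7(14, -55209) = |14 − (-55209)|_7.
d_7(14, -55209) = 1/2401

Step 1 — x − y = 14 − (-55209) = 55223. Step 2 — v_7(55223) = 4 (factor: 55223 = (7^4 · 23); the sign does not affect v_p). Step 3 — |x − y|_7 = 7^{-4} = 1/2401.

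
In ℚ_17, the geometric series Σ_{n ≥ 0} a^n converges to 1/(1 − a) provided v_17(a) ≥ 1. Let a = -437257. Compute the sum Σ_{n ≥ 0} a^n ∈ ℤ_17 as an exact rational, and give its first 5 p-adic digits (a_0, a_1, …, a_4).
Σ a^n = 1/(1 − a) = 1/437258;  first 5 digits = (1, 0, 0, 13, 11)

v_17(a) = 3 ≥ 1, so the series converges in ℤ_17 to 1/(1 − a) = 1/(1 − (-437257)) = 1/437258. Expand this rational in ℤ_17: compute digits iteratively via d_i = x_i mod 17, x_{i+1} = (x_i − d_i)/17. The first 5 digits are (1, 0, 0, 13, 11).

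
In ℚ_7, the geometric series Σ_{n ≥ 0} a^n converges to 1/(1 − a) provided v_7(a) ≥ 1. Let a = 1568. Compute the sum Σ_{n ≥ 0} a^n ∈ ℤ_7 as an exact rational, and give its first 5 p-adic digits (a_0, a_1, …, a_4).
Σ a^n = 1/(1 − a) = -1/1567;  first 5 digits = (1, 0, 4, 4, 2)

v_7(a) = 2 ≥ 1, so the series converges in ℤ_7 to 1/(1 − a) = 1/(1 − 1568) = -1/1567. Expand this rational in ℤ_7: compute digits iteratively via d_i = x_i mod 7, x_{i+1} = (x_i − d_i)/7. The first 5 digits are (1, 0, 4, 4, 2).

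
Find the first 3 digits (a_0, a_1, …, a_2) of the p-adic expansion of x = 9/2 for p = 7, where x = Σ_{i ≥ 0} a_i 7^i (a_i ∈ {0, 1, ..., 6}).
(a_0, …, a_2) = (1, 4, 3)

v_7(9/2) = 0 (numerator and denominator both coprime to 7), so x ∈ ℤ_7^×. Compute digits iteratively via a_i = x_i mod 7, x_{i+1} = (x_i − a_i)/7, with x_0 = x:
  x_0 = 9/2;  a_0 = 1;  x_1 = (x_0 − 1)/7 = 1/2
  x_1 = 1/2;  a_1 = 4;  x_2 = (x_1 − 4)/7 = -1/2
  x_2 = -1/2;  a_2 = 3;  x_3 = (x_2 − 3)/7 = -1/2
Digits: (1, 4, 3).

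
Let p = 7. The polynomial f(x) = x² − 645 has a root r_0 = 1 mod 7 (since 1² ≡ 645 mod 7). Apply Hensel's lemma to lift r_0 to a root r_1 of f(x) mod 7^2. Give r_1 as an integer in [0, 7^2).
r_1 = 29 (mod 49)

Hensel's recurrence: r_{i+1} = r_i − f(r_i)·(f′(r_i))^{-1} mod 7^{i+2}, with f′(x) = 2x. Iterate:
  r_0 = 1 (mod 7)
  r_1 = 29 (mod 49)
Final: r_1 = 29, and one checks f(r_1) ≡ 0 mod 7^2.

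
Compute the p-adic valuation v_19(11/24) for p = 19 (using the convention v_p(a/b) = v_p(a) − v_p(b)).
v_19(11/24) = 0

Factor powers of 19 from the numerator and denominator of the reduced fraction: 11 = 19^0 · 11 and 24 = 19^0 · 24. Apply v_p(a/b) = v_p(a) − v_p(b): v_19(11/24) = 0 − 0 = 0.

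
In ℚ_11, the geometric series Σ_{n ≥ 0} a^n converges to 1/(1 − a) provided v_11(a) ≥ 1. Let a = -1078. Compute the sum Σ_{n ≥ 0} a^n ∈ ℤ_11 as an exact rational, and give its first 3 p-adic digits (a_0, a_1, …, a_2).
Σ a^n = 1/(1 − a) = 1/1079;  first 3 digits = (1, 1, 3)

v_11(a) = 1 ≥ 1, so the series converges in ℤ_11 to 1/(1 − a) = 1/(1 − (-1078)) = 1/1079. Expand this rational in ℤ_11: compute digits iteratively via d_i = x_i mod 11, x_{i+1} = (x_i − d_i)/11. The first 3 digits are (1, 1, 3).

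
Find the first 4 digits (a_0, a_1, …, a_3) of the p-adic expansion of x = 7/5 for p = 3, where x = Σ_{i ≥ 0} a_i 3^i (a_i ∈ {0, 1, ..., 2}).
(a_0, …, a_3) = (2, 1, 2, 1)

v_3(7/5) = 0 (numerator and denominator both coprime to 3), so x ∈ ℤ_3^×. Compute digits iteratively via a_i = x_i mod 3, x_{i+1} = (x_i − a_i)/3, with x_0 = x:
  x_0 = 7/5;  a_0 = 2;  x_1 = (x_0 − 2)/3 = -1/5
  x_1 = -1/5;  a_1 = 1;  x_2 = (x_1 − 1)/3 = -2/5
  x_2 = -2/5;  a_2 = 2;  x_3 = (x_2 − 2)/3 = -4/5
  x_3 = -4/5;  a_3 = 1;  x_4 = (x_3 − 1)/3 = -3/5
Digits: (2, 1, 2, 1).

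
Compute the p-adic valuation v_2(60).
v_2(60) = 2

v_2(n) is the largest exponent k such that 2^k divides n. Factor out: 60 = 2^2 · 15. (Sign doesn't affect v_p.) So v_2(60) = 2.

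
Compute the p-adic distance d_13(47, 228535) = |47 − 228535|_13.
d_13(47, 228535) = 1/28561

Step 1 — x − y = 47 − 228535 = -228488. Step 2 — v_13(-228488) = 4 (factor: -228488 = −(13^4 · 8); the sign does not affect v_p). Step 3 — |x − y|_13 = 13^{-4} = 1/28561.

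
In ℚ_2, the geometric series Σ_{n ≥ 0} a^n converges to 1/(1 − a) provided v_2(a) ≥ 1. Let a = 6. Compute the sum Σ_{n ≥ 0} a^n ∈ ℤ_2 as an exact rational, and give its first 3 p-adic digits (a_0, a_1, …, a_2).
Σ a^n = 1/(1 − a) = -1/5;  first 3 digits = (1, 1, 0)

v_2(a) = 1 ≥ 1, so the series converges in ℤ_2 to 1/(1 − a) = 1/(1 − 6) = -1/5. Expand this rational in ℤ_2: compute digits iteratively via d_i = x_i mod 2, x_{i+1} = (x_i − d_i)/2. The first 3 digits are (1, 1, 0).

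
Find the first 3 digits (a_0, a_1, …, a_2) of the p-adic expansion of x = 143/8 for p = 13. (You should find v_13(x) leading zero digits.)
(a_0, …, a_2) = (0, 3, 8)

v_13(143/8) = 1, so a_0 = ... = a_0 = 0. Factor out: x = 13^1 · u with u = 11/8 a unit in ℤ_13. Expand u iteratively via a_{v+i} = u_i mod 13, u_{i+1} = (u_i − a_{v+i})/13:
  u_0 = 11/8;  a_1 = 3;  u_1 = (u_0 − 3)/13 = -1/8
  u_1 = -1/8;  a_2 = 8;  u_2 = (u_1 − 8)/13 = -5/8
Digits: (0, 3, 8).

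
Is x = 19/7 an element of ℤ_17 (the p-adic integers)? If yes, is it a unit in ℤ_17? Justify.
x ∈ ℤ_17^× (unit); v_17(x) = 0

ℤ_17 = {x ∈ ℚ_17 : v_17(x) ≥ 0} and ℤ_17^× = {x ∈ ℤ_17 : v_17(x) = 0}. Here v_17(19/7) = v_17(num) − v_17(den) = 0; compare against these criteria.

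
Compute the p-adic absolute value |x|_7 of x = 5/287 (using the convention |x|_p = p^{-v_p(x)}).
|5/287|_7 = 7

Step 1 — compute v_7(x) by factoring powers of 7 out of the numerator and denominator: v_7(5/287) = -1. Step 2 — apply |x|_p = p^{-v_p(x)} = 7^{1} = 7.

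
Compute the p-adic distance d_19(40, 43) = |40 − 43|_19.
d_19(40, 43) = 1

Step 1 — x − y = 40 − 43 = -3. Step 2 — v_19(-3) = 0 (factor: -3 = −(19^0 · 3); the sign does not affect v_p). Step 3 — |x − y|_19 = 19^{0} = 1.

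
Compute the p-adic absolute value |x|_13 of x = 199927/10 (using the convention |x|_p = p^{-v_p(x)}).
|199927/10|_13 = 1/28561

Step 1 — compute v_13(x) by factoring powers of 13 out of the numerator and denominator: v_13(199927/10) = 4. Step 2 — apply |x|_p = p^{-v_p(x)} = 13^{-4} = 1/28561.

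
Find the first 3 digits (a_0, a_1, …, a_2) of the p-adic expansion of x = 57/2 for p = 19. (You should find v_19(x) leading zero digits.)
(a_0, …, a_2) = (0, 11, 9)

v_19(57/2) = 1, so a_0 = ... = a_0 = 0. Factor out: x = 19^1 · u with u = 3/2 a unit in ℤ_19. Expand u iteratively via a_{v+i} = u_i mod 19, u_{i+1} = (u_i − a_{v+i})/19:
  u_0 = 3/2;  a_1 = 11;  u_1 = (u_0 − 11)/19 = -1/2
  u_1 = -1/2;  a_2 = 9;  u_2 = (u_1 − 9)/19 = -1/2
Digits: (0, 11, 9).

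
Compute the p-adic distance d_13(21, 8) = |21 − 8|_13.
d_13(21, 8) = 1/13

Step 1 — x − y = 21 − 8 = 13. Step 2 — v_13(13) = 1 (factor: 13 = (13^1 · 1); the sign does not affect v_p). Step 3 — |x − y|_13 = 13^{-1} = 1/13.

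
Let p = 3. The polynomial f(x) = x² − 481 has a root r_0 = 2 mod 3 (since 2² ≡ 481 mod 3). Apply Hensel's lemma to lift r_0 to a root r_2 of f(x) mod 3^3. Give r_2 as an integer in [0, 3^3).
r_2 = 20 (mod 27)

Hensel's recurrence: r_{i+1} = r_i − f(r_i)·(f′(r_i))^{-1} mod 3^{i+2}, with f′(x) = 2x. Iterate:
  r_0 = 2 (mod 3)
  r_1 = 2 (mod 9)
  r_2 = 20 (mod 27)
Final: r_2 = 20, and one checks f(r_2) ≡ 0 mod 3^3.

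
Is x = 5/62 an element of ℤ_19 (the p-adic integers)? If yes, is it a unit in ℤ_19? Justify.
x ∈ ℤ_19^× (unit); v_19(x) = 0

ℤ_19 = {x ∈ ℚ_19 : v_19(x) ≥ 0} and ℤ_19^× = {x ∈ ℤ_19 : v_19(x) = 0}. Here v_19(5/62) = v_19(num) − v_19(den) = 0; compare against these criteria.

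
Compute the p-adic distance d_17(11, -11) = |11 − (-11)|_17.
d_17(11, -11) = 1

Step 1 — x − y = 11 − (-11) = 22. Step 2 — v_17(22) = 0 (factor: 22 = (17^0 · 22); the sign does not affect v_p). Step 3 — |x − y|_17 = 17^{0} = 1.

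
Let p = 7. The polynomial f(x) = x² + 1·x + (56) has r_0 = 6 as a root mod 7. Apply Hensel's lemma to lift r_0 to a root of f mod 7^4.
r_3 = 1476 (mod 2401)

Hensel: r_{i+1} = r_i − f(r_i)·(f′(r_i))^{-1} mod 7^{i+2}, f′(x) = 2x + 1. Iterate:
  r_0 = 6 (mod 7)
  r_1 = 6 (mod 49)
  r_2 = 104 (mod 343)
  r_3 = 1476 (mod 2401)
Final: r = 1476 satisfies f(r) ≡ 0 mod 7^4.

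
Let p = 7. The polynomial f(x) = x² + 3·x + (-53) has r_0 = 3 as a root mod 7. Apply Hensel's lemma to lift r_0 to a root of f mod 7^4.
r_3 = 1907 (mod 2401)

Hensel: r_{i+1} = r_i − f(r_i)·(f′(r_i))^{-1} mod 7^{i+2}, f′(x) = 2x + 3. Iterate:
  r_0 = 3 (mod 7)
  r_1 = 45 (mod 49)
  r_2 = 192 (mod 343)
  r_3 = 1907 (mod 2401)
Final: r = 1907 satisfies f(r) ≡ 0 mod 7^4.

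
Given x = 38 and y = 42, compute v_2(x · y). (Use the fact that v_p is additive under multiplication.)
v_2(1596) = 2

v_p(x) = 1 (factor: 38 = 2^1 · 19); v_p(y) = 1 (factor: 42 = 2^1 · 21). Additivity: v_p(xy) = v_p(x) + v_p(y) = 1 + 1 = 2. (Direct check: xy = 1596 = 2^2 · (399).)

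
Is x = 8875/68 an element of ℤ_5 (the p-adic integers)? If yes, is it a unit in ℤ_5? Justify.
x ∈ ℤ_5 but not a unit; v_5(x) = 3 > 0

ℤ_5 = {x ∈ ℚ_5 : v_5(x) ≥ 0} and ℤ_5^× = {x ∈ ℤ_5 : v_5(x) = 0}. Here v_5(8875/68) = v_5(num) − v_5(den) = 3; compare against these criteria.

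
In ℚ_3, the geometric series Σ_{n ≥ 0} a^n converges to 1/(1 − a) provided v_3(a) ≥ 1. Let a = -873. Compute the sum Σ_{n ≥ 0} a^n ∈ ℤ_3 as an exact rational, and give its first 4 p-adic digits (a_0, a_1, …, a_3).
Σ a^n = 1/(1 − a) = 1/874;  first 4 digits = (1, 0, 2, 0)

v_3(a) = 2 ≥ 1, so the series converges in ℤ_3 to 1/(1 − a) = 1/(1 − (-873)) = 1/874. Expand this rational in ℤ_3: compute digits iteratively via d_i = x_i mod 3, x_{i+1} = (x_i − d_i)/3. The first 4 digits are (1, 0, 2, 0).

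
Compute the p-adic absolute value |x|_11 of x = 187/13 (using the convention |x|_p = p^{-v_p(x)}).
|187/13|_11 = 1/11

Step 1 — compute v_11(x) by factoring powers of 11 out of the numerator and denominator: v_11(187/13) = 1. Step 2 — apply |x|_p = p^{-v_p(x)} = 11^{-1} = 1/11.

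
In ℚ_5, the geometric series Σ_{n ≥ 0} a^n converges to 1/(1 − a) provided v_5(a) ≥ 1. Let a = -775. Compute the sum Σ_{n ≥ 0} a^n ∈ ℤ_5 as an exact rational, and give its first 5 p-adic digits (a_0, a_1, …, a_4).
Σ a^n = 1/(1 − a) = 1/776;  first 5 digits = (1, 0, 4, 3, 4)

v_5(a) = 2 ≥ 1, so the series converges in ℤ_5 to 1/(1 − a) = 1/(1 − (-775)) = 1/776. Expand this rational in ℤ_5: compute digits iteratively via d_i = x_i mod 5, x_{i+1} = (x_i − d_i)/5. The first 5 digits are (1, 0, 4, 3, 4).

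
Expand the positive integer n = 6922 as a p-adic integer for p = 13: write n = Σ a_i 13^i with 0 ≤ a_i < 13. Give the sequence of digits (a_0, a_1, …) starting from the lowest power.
(a_0, a_1, …) = (6, 12, 1, 3)

Repeated division by 13 gives the digits low-to-high: 6922 = 6 + 12·13^1 + 1·13^2 + 3·13^3. Digit sequence: (6, 12, 1, 3).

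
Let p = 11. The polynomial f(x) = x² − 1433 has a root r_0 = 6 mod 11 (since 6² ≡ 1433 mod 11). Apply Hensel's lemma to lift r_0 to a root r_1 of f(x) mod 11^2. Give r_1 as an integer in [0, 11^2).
r_1 = 72 (mod 121)

Hensel's recurrence: r_{i+1} = r_i − f(r_i)·(f′(r_i))^{-1} mod 11^{i+2}, with f′(x) = 2x. Iterate:
  r_0 = 6 (mod 11)
  r_1 = 72 (mod 121)
Final: r_1 = 72, and one checks f(r_1) ≡ 0 mod 11^2.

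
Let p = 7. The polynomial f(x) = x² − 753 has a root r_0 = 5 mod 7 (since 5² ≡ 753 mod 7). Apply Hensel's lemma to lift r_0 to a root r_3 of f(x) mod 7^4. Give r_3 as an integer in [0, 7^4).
r_3 = 1293 (mod 2401)

Hensel's recurrence: r_{i+1} = r_i − f(r_i)·(f′(r_i))^{-1} mod 7^{i+2}, with f′(x) = 2x. Iterate:
  r_0 = 5 (mod 7)
  r_1 = 19 (mod 49)
  r_2 = 264 (mod 343)
  r_3 = 1293 (mod 2401)
Final: r_3 = 1293, and one checks f(r_3) ≡ 0 mod 7^4.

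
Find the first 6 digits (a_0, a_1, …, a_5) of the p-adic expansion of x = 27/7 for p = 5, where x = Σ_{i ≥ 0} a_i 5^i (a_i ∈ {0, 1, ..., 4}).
(a_0, …, a_5) = (1, 2, 4, 2, 3, 0)

v_5(27/7) = 0 (numerator and denominator both coprime to 5), so x ∈ ℤ_5^×. Compute digits iteratively via a_i = x_i mod 5, x_{i+1} = (x_i − a_i)/5, with x_0 = x:
  x_0 = 27/7;  a_0 = 1;  x_1 = (x_0 − 1)/5 = 4/7
  x_1 = 4/7;  a_1 = 2;  x_2 = (x_1 − 2)/5 = -2/7
  x_2 = -2/7;  a_2 = 4;  x_3 = (x_2 − 4)/5 = -6/7
  x_3 = -6/7;  a_3 = 2;  x_4 = (x_3 − 2)/5 = -4/7
  x_4 = -4/7;  a_4 = 3;  x_5 = (x_4 − 3)/5 = -5/7
  x_5 = -5/7;  a_5 = 0;  x_6 = (x_5 − 0)/5 = -1/7
Digits: (1, 2, 4, 2, 3, 0).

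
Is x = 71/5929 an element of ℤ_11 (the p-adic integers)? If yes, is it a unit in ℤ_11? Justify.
x ∉ ℤ_11 (v_11(x) = -2 < 0)

ℤ_11 = {x ∈ ℚ_11 : v_11(x) ≥ 0} and ℤ_11^× = {x ∈ ℤ_11 : v_11(x) = 0}. Here v_11(71/5929) = v_11(num) − v_11(den) = -2; compare against these criteria.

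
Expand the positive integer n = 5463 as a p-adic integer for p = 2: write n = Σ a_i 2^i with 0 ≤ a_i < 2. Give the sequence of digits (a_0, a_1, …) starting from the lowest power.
(a_0, a_1, …) = (1, 1, 1, 0, 1, 0, 1, 0, 1, 0, 1, 0, 1)

Repeated division by 2 gives the digits low-to-high: 5463 = 1 + 1·2^1 + 1·2^2 + 1·2^4 + 1·2^6 + 1·2^8 + 1·2^10 + 1·2^12. Digit sequence: (1, 1, 1, 0, 1, 0, 1, 0, 1, 0, 1, 0, 1).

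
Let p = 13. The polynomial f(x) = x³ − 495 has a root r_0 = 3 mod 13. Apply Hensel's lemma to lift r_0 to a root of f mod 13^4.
r_3 = 18554 (mod 28561)

Hensel: r_{i+1} = r_i − f(r_i)/f′(r_i) mod 13^{i+2}, where f′(x) = 3x². Iterate:
  r_0 = 3 (mod 13)
  r_1 = 133 (mod 169)
  r_2 = 978 (mod 2197)
  r_3 = 18554 (mod 28561)
Final: r = 18554 with f(r) ≡ 0 mod 13^4.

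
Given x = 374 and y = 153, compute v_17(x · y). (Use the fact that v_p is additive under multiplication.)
v_17(57222) = 2

v_p(x) = 1 (factor: 374 = 17^1 · 22); v_p(y) = 1 (factor: 153 = 17^1 · 9). Additivity: v_p(xy) = v_p(x) + v_p(y) = 1 + 1 = 2. (Direct check: xy = 57222 = 17^2 · (198).)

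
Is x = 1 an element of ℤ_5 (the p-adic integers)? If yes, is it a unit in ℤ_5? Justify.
x ∈ ℤ_5^× (unit); v_5(x) = 0

ℤ_5 = {x ∈ ℚ_5 : v_5(x) ≥ 0} and ℤ_5^× = {x ∈ ℤ_5 : v_5(x) = 0}. Here v_5(1) = v_5(num) − v_5(den) = 0; compare against these criteria.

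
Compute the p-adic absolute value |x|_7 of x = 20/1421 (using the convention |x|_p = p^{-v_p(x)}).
|20/1421|_7 = 49

Step 1 — compute v_7(x) by factoring powers of 7 out of the numerator and denominator: v_7(20/1421) = -2. Step 2 — apply |x|_p = p^{-v_p(x)} = 7^{2} = 49.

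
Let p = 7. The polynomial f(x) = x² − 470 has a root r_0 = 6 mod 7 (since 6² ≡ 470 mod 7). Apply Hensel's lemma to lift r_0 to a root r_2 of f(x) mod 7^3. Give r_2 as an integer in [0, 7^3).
r_2 = 34 (mod 343)

Hensel's recurrence: r_{i+1} = r_i − f(r_i)·(f′(r_i))^{-1} mod 7^{i+2}, with f′(x) = 2x. Iterate:
  r_0 = 6 (mod 7)
  r_1 = 34 (mod 49)
  r_2 = 34 (mod 343)
Final: r_2 = 34, and one checks f(r_2) ≡ 0 mod 7^3.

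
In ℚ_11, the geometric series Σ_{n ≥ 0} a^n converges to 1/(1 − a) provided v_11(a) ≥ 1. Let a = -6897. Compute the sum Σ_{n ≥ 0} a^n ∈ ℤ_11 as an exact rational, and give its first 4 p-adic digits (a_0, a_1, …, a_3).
Σ a^n = 1/(1 − a) = 1/6898;  first 4 digits = (1, 0, 9, 5)

v_11(a) = 2 ≥ 1, so the series converges in ℤ_11 to 1/(1 − a) = 1/(1 − (-6897)) = 1/6898. Expand this rational in ℤ_11: compute digits iteratively via d_i = x_i mod 11, x_{i+1} = (x_i − d_i)/11. The first 4 digits are (1, 0, 9, 5).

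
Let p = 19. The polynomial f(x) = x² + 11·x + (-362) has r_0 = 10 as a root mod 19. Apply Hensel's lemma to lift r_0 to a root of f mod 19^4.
r_3 = 73787 (mod 130321)

Hensel: r_{i+1} = r_i − f(r_i)·(f′(r_i))^{-1} mod 19^{i+2}, f′(x) = 2x + 11. Iterate:
  r_0 = 10 (mod 19)
  r_1 = 143 (mod 361)
  r_2 = 5197 (mod 6859)
  r_3 = 73787 (mod 130321)
Final: r = 73787 satisfies f(r) ≡ 0 mod 19^4.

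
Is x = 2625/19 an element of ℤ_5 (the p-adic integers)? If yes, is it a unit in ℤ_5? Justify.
x ∈ ℤ_5 but not a unit; v_5(x) = 3 > 0

ℤ_5 = {x ∈ ℚ_5 : v_5(x) ≥ 0} and ℤ_5^× = {x ∈ ℤ_5 : v_5(x) = 0}. Here v_5(2625/19) = v_5(num) − v_5(den) = 3; compare against these criteria.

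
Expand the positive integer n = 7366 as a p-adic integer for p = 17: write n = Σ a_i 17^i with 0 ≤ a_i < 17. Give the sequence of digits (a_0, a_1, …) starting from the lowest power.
(a_0, a_1, …) = (5, 8, 8, 1)

Repeated division by 17 gives the digits low-to-high: 7366 = 5 + 8·17^1 + 8·17^2 + 1·17^3. Digit sequence: (5, 8, 8, 1).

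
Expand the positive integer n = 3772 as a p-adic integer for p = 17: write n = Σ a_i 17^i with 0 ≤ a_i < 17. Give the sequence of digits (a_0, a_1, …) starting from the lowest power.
(a_0, a_1, …) = (15, 0, 13)

Repeated division by 17 gives the digits low-to-high: 3772 = 15 + 13·17^2. Digit sequence: (15, 0, 13).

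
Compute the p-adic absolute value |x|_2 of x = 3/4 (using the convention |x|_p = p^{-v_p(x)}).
|3/4|_2 = 4

Step 1 — compute v_2(x) by factoring powers of 2 out of the numerator and denominator: v_2(3/4) = -2. Step 2 — apply |x|_p = p^{-v_p(x)} = 2^{2} = 4.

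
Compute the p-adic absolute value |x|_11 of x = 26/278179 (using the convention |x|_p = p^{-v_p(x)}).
|26/278179|_11 = 14641

Step 1 — compute v_11(x) by factoring powers of 11 out of the numerator and denominator: v_11(26/278179) = -4. Step 2 — apply |x|_p = p^{-v_p(x)} = 11^{4} = 14641.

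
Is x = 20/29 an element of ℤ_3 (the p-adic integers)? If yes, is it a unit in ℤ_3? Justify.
x ∈ ℤ_3^× (unit); v_3(x) = 0

ℤ_3 = {x ∈ ℚ_3 : v_3(x) ≥ 0} and ℤ_3^× = {x ∈ ℤ_3 : v_3(x) = 0}. Here v_3(20/29) = v_3(num) − v_3(den) = 0; compare against these criteria.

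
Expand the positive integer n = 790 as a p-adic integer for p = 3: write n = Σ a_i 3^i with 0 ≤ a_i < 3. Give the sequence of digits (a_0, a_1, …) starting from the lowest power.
(a_0, a_1, …) = (1, 2, 0, 2, 0, 0, 1)

Repeated division by 3 gives the digits low-to-high: 790 = 1 + 2·3^1 + 2·3^3 + 1·3^6. Digit sequence: (1, 2, 0, 2, 0, 0, 1).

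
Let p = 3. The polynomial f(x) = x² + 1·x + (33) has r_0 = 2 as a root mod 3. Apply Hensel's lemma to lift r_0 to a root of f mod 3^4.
r_3 = 14 (mod 81)

Hensel: r_{i+1} = r_i − f(r_i)·(f′(r_i))^{-1} mod 3^{i+2}, f′(x) = 2x + 1. Iterate:
  r_0 = 2 (mod 3)
  r_1 = 5 (mod 9)
  r_2 = 14 (mod 27)
  r_3 = 14 (mod 81)
Final: r = 14 satisfies f(r) ≡ 0 mod 3^4.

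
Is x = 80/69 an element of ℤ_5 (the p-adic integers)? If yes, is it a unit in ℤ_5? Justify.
x ∈ ℤ_5 but not a unit; v_5(x) = 1 > 0

ℤ_5 = {x ∈ ℚ_5 : v_5(x) ≥ 0} and ℤ_5^× = {x ∈ ℤ_5 : v_5(x) = 0}. Here v_5(80/69) = v_5(num) − v_5(den) = 1; compare against these criteria.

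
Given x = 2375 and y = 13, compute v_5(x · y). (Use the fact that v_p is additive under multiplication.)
v_5(30875) = 3

v_p(x) = 3 (factor: 2375 = 5^3 · 19); v_p(y) = 0 (factor: 13 = 5^0 · 13). Additivity: v_p(xy) = v_p(x) + v_p(y) = 3 + 0 = 3. (Direct check: xy = 30875 = 5^3 · (247).)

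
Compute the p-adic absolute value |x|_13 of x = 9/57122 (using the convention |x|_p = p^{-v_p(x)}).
|9/57122|_13 = 28561

Step 1 — compute v_13(x) by factoring powers of 13 out of the numerator and denominator: v_13(9/57122) = -4. Step 2 — apply |x|_p = p^{-v_p(x)} = 13^{4} = 28561.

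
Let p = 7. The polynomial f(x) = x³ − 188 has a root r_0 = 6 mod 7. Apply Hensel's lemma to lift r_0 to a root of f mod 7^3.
r_2 = 258 (mod 343)

Hensel: r_{i+1} = r_i − f(r_i)/f′(r_i) mod 7^{i+2}, where f′(x) = 3x². Iterate:
  r_0 = 6 (mod 7)
  r_1 = 13 (mod 49)
  r_2 = 258 (mod 343)
Final: r = 258 with f(r) ≡ 0 mod 7^3.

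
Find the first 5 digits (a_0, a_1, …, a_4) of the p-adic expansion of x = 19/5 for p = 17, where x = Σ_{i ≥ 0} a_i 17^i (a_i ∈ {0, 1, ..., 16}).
(a_0, …, a_4) = (14, 13, 6, 3, 10)

v_17(19/5) = 0 (numerator and denominator both coprime to 17), so x ∈ ℤ_17^×. Compute digits iteratively via a_i = x_i mod 17, x_{i+1} = (x_i − a_i)/17, with x_0 = x:
  x_0 = 19/5;  a_0 = 14;  x_1 = (x_0 − 14)/17 = -3/5
  x_1 = -3/5;  a_1 = 13;  x_2 = (x_1 − 13)/17 = -4/5
  x_2 = -4/5;  a_2 = 6;  x_3 = (x_2 − 6)/17 = -2/5
  x_3 = -2/5;  a_3 = 3;  x_4 = (x_3 − 3)/17 = -1/5
  x_4 = -1/5;  a_4 = 10;  x_5 = (x_4 − 10)/17 = -3/5
Digits: (14, 13, 6, 3, 10).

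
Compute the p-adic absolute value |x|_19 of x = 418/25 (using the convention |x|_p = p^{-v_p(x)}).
|418/25|_19 = 1/19

Step 1 — compute v_19(x) by factoring powers of 19 out of the numerator and denominator: v_19(418/25) = 1. Step 2 — apply |x|_p = p^{-v_p(x)} = 19^{-1} = 1/19.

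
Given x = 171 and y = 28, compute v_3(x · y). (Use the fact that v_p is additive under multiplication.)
v_3(4788) = 2

v_p(x) = 2 (factor: 171 = 3^2 · 19); v_p(y) = 0 (factor: 28 = 3^0 · 28). Additivity: v_p(xy) = v_p(x) + v_p(y) = 2 + 0 = 2. (Direct check: xy = 4788 = 3^2 · (532).)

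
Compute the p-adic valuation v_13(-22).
v_13(-22) = 0

v_13(n) is the largest exponent k such that 13^k divides n. Factor out: -22 = -13^0 · 22. (Sign doesn't affect v_p.) So v_13(-22) = 0.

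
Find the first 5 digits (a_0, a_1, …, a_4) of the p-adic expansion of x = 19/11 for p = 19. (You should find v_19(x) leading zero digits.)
(a_0, …, a_4) = (0, 7, 10, 15, 13)

v_19(19/11) = 1, so a_0 = ... = a_0 = 0. Factor out: x = 19^1 · u with u = 1/11 a unit in ℤ_19. Expand u iteratively via a_{v+i} = u_i mod 19, u_{i+1} = (u_i − a_{v+i})/19:
  u_0 = 1/11;  a_1 = 7;  u_1 = (u_0 − 7)/19 = -4/11
  u_1 = -4/11;  a_2 = 10;  u_2 = (u_1 − 10)/19 = -6/11
  u_2 = -6/11;  a_3 = 15;  u_3 = (u_2 − 15)/19 = -9/11
  u_3 = -9/11;  a_4 = 13;  u_4 = (u_3 − 13)/19 = -8/11
Digits: (0, 7, 10, 15, 13).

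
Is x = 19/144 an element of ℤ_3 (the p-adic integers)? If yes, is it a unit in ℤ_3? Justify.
x ∉ ℤ_3 (v_3(x) = -2 < 0)

ℤ_3 = {x ∈ ℚ_3 : v_3(x) ≥ 0} and ℤ_3^× = {x ∈ ℤ_3 : v_3(x) = 0}. Here v_3(19/144) = v_3(num) − v_3(den) = -2; compare against these criteria.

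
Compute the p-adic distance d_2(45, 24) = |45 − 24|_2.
d_2(45, 24) = 1

Step 1 — x − y = 45 − 24 = 21. Step 2 — v_2(21) = 0 (factor: 21 = (2^0 · 21); the sign does not affect v_p). Step 3 — |x − y|_2 = 2^{0} = 1.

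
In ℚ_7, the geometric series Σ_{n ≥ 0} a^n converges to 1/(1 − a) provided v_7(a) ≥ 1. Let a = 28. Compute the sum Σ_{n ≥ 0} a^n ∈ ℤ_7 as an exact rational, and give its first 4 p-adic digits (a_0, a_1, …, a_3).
Σ a^n = 1/(1 − a) = -1/27;  first 4 digits = (1, 4, 2, 3)

v_7(a) = 1 ≥ 1, so the series converges in ℤ_7 to 1/(1 − a) = 1/(1 − 28) = -1/27. Expand this rational in ℤ_7: compute digits iteratively via d_i = x_i mod 7, x_{i+1} = (x_i − d_i)/7. The first 4 digits are (1, 4, 2, 3).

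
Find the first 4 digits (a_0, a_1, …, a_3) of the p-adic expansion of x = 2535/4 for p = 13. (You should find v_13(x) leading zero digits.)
(a_0, …, a_3) = (0, 0, 7, 3)

v_13(2535/4) = 2, so a_0 = ... = a_1 = 0. Factor out: x = 13^2 · u with u = 15/4 a unit in ℤ_13. Expand u iteratively via a_{v+i} = u_i mod 13, u_{i+1} = (u_i − a_{v+i})/13:
  u_0 = 15/4;  a_2 = 7;  u_1 = (u_0 − 7)/13 = -1/4
  u_1 = -1/4;  a_3 = 3;  u_2 = (u_1 − 3)/13 = -1/4
Digits: (0, 0, 7, 3).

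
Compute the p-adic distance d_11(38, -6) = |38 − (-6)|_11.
d_11(38, -6) = 1/11

Step 1 — x − y = 38 − (-6) = 44. Step 2 — v_11(44) = 1 (factor: 44 = (11^1 · 4); the sign does not affect v_p). Step 3 — |x − y|_11 = 11^{-1} = 1/11.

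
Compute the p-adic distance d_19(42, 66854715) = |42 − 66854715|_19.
d_19(42, 66854715) = 1/2476099

Step 1 — x − y = 42 − 66854715 = -66854673. Step 2 — v_19(-66854673) = 5 (factor: -66854673 = −(19^5 · 27); the sign does not affect v_p). Step 3 — |x − y|_19 = 19^{-5} = 1/2476099.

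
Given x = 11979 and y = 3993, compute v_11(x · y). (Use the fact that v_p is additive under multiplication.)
v_11(47832147) = 6

v_p(x) = 3 (factor: 11979 = 11^3 · 9); v_p(y) = 3 (factor: 3993 = 11^3 · 3). Additivity: v_p(xy) = v_p(x) + v_p(y) = 3 + 3 = 6. (Direct check: xy = 47832147 = 11^6 · (27).)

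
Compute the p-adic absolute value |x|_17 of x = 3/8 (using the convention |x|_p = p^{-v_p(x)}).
|3/8|_17 = 1

Step 1 — compute v_17(x) by factoring powers of 17 out of the numerator and denominator: v_17(3/8) = 0. Step 2 — apply |x|_p = p^{-v_p(x)} = 17^{0} = 1.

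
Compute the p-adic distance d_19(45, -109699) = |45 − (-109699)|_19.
d_19(45, -109699) = 1/6859

Step 1 — x − y = 45 − (-109699) = 109744. Step 2 — v_19(109744) = 3 (factor: 109744 = (19^3 · 16); the sign does not affect v_p). Step 3 — |x − y|_19 = 19^{-3} = 1/6859.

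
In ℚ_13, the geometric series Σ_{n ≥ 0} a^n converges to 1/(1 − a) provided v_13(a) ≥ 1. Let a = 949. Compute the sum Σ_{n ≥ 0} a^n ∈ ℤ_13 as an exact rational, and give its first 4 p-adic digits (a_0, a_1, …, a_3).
Σ a^n = 1/(1 − a) = -1/948;  first 4 digits = (1, 8, 4, 12)

v_13(a) = 1 ≥ 1, so the series converges in ℤ_13 to 1/(1 − a) = 1/(1 − 949) = -1/948. Expand this rational in ℤ_13: compute digits iteratively via d_i = x_i mod 13, x_{i+1} = (x_i − d_i)/13. The first 4 digits are (1, 8, 4, 12).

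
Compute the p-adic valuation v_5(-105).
v_5(-105) = 1

v_5(n) is the largest exponent k such that 5^k divides n. Factor out: -105 = -5^1 · 21. (Sign doesn't affect v_p.) So v_5(-105) = 1.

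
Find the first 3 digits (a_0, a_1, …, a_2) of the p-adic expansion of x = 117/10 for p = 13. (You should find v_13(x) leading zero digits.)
(a_0, …, a_2) = (0, 10, 11)

v_13(117/10) = 1, so a_0 = ... = a_0 = 0. Factor out: x = 13^1 · u with u = 9/10 a unit in ℤ_13. Expand u iteratively via a_{v+i} = u_i mod 13, u_{i+1} = (u_i − a_{v+i})/13:
  u_0 = 9/10;  a_1 = 10;  u_1 = (u_0 − 10)/13 = -7/10
  u_1 = -7/10;  a_2 = 11;  u_2 = (u_1 − 11)/13 = -9/10
Digits: (0, 10, 11).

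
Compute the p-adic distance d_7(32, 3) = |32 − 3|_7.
d_7(32, 3) = 1

Step 1 — x − y = 32 − 3 = 29. Step 2 — v_7(29) = 0 (factor: 29 = (7^0 · 29); the sign does not affect v_p). Step 3 — |x − y|_7 = 7^{0} = 1.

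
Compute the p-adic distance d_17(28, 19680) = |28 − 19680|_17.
d_17(28, 19680) = 1/4913

Step 1 — x − y = 28 − 19680 = -19652. Step 2 — v_17(-19652) = 3 (factor: -19652 = −(17^3 · 4); the sign does not affect v_p). Step 3 — |x − y|_17 = 17^{-3} = 1/4913.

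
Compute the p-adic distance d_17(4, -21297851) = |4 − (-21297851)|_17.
d_17(4, -21297851) = 1/1419857

Step 1 — x − y = 4 − (-21297851) = 21297855. Step 2 — v_17(21297855) = 5 (factor: 21297855 = (17^5 · 15); the sign does not affect v_p). Step 3 — |x − y|_17 = 17^{-5} = 1/1419857.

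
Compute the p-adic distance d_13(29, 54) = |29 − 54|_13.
d_13(29, 54) = 1

Step 1 — x − y = 29 − 54 = -25. Step 2 — v_13(-25) = 0 (factor: -25 = −(13^0 · 25); the sign does not affect v_p). Step 3 — |x − y|_13 = 13^{0} = 1.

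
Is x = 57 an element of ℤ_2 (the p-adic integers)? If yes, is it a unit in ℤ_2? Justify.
x ∈ ℤ_2^× (unit); v_2(x) = 0

ℤ_2 = {x ∈ ℚ_2 : v_2(x) ≥ 0} and ℤ_2^× = {x ∈ ℤ_2 : v_2(x) = 0}. Here v_2(57) = v_2(num) − v_2(den) = 0; compare against these criteria.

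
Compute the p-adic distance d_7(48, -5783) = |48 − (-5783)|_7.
d_7(48, -5783) = 1/343

Step 1 — x − y = 48 − (-5783) = 5831. Step 2 — v_7(5831) = 3 (factor: 5831 = (7^3 · 17); the sign does not affect v_p). Step 3 — |x − y|_7 = 7^{-3} = 1/343.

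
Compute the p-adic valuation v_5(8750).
v_5(8750) = 4

v_5(n) is the largest exponent k such that 5^k divides n. Factor out: 8750 = 5^4 · 14. (Sign doesn't affect v_p.) So v_5(8750) = 4.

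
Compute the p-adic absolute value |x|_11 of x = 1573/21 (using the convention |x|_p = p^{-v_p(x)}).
|1573/21|_11 = 1/121

Step 1 — compute v_11(x) by factoring powers of 11 out of the numerator and denominator: v_11(1573/21) = 2. Step 2 — apply |x|_p = p^{-v_p(x)} = 11^{-2} = 1/121.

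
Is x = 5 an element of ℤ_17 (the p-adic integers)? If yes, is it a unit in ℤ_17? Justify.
x ∈ ℤ_17^× (unit); v_17(x) = 0

ℤ_17 = {x ∈ ℚ_17 : v_17(x) ≥ 0} and ℤ_17^× = {x ∈ ℤ_17 : v_17(x) = 0}. Here v_17(5) = v_17(num) − v_17(den) = 0; compare against these criteria.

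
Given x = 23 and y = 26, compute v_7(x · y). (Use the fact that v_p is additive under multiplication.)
v_7(598) = 0

v_p(x) = 0 (factor: 23 = 7^0 · 23); v_p(y) = 0 (factor: 26 = 7^0 · 26). Additivity: v_p(xy) = v_p(x) + v_p(y) = 0 + 0 = 0. (Direct check: xy = 598 = 7^0 · (598).)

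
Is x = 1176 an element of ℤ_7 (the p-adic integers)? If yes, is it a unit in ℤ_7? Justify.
x ∈ ℤ_7 but not a unit; v_7(x) = 2 > 0

ℤ_7 = {x ∈ ℚ_7 : v_7(x) ≥ 0} and ℤ_7^× = {x ∈ ℤ_7 : v_7(x) = 0}. Here v_7(1176) = v_7(num) − v_7(den) = 2; compare against these criteria.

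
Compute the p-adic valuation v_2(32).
v_2(32) = 5

v_2(n) is the largest exponent k such that 2^k divides n. Factor out: 32 = 2^5 · 1. (Sign doesn't affect v_p.) So v_2(32) = 5.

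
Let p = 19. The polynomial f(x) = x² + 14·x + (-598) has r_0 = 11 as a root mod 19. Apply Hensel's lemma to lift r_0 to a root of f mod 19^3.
r_2 = 391 (mod 6859)

Hensel: r_{i+1} = r_i − f(r_i)·(f′(r_i))^{-1} mod 19^{i+2}, f′(x) = 2x + 14. Iterate:
  r_0 = 11 (mod 19)
  r_1 = 30 (mod 361)
  r_2 = 391 (mod 6859)
Final: r = 391 satisfies f(r) ≡ 0 mod 19^3.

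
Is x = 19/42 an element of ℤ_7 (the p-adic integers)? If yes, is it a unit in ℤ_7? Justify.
x ∉ ℤ_7 (v_7(x) = -1 < 0)

ℤ_7 = {x ∈ ℚ_7 : v_7(x) ≥ 0} and ℤ_7^× = {x ∈ ℤ_7 : v_7(x) = 0}. Here v_7(19/42) = v_7(num) − v_7(den) = -1; compare against these criteria.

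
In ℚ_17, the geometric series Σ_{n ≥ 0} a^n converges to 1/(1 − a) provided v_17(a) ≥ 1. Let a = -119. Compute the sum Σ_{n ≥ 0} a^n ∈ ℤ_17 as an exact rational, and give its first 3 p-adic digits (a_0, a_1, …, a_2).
Σ a^n = 1/(1 − a) = 1/120;  first 3 digits = (1, 10, 14)

v_17(a) = 1 ≥ 1, so the series converges in ℤ_17 to 1/(1 − a) = 1/(1 − (-119)) = 1/120. Expand this rational in ℤ_17: compute digits iteratively via d_i = x_i mod 17, x_{i+1} = (x_i − d_i)/17. The first 3 digits are (1, 10, 14).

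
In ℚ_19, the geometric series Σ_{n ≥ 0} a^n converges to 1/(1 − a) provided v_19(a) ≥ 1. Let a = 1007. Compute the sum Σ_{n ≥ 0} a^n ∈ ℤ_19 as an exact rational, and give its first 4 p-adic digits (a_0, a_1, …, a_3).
Σ a^n = 1/(1 − a) = -1/1006;  first 4 digits = (1, 15, 18, 7)

v_19(a) = 1 ≥ 1, so the series converges in ℤ_19 to 1/(1 − a) = 1/(1 − 1007) = -1/1006. Expand this rational in ℤ_19: compute digits iteratively via d_i = x_i mod 19, x_{i+1} = (x_i − d_i)/19. The first 4 digits are (1, 15, 18, 7).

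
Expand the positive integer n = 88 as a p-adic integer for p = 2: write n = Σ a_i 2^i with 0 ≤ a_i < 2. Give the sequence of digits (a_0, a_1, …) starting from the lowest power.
(a_0, a_1, …) = (0, 0, 0, 1, 1, 0, 1)

Repeated division by 2 gives the digits low-to-high: 88 = 1·2^3 + 1·2^4 + 1·2^6. Digit sequence: (0, 0, 0, 1, 1, 0, 1).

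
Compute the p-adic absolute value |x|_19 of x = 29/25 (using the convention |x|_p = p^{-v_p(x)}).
|29/25|_19 = 1

Step 1 — compute v_19(x) by factoring powers of 19 out of the numerator and denominator: v_19(29/25) = 0. Step 2 — apply |x|_p = p^{-v_p(x)} = 19^{0} = 1.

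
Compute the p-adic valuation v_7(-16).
v_7(-16) = 0

v_7(n) is the largest exponent k such that 7^k divides n. Factor out: -16 = -7^0 · 16. (Sign doesn't affect v_p.) So v_7(-16) = 0.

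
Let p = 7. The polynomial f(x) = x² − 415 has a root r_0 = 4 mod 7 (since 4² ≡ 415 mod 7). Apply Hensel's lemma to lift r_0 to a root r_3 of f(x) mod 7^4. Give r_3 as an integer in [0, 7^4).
r_3 = 1334 (mod 2401)

Hensel's recurrence: r_{i+1} = r_i − f(r_i)·(f′(r_i))^{-1} mod 7^{i+2}, with f′(x) = 2x. Iterate:
  r_0 = 4 (mod 7)
  r_1 = 11 (mod 49)
  r_2 = 305 (mod 343)
  r_3 = 1334 (mod 2401)
Final: r_3 = 1334, and one checks f(r_3) ≡ 0 mod 7^4.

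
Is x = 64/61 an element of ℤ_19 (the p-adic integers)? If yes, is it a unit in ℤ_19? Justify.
x ∈ ℤ_19^× (unit); v_19(x) = 0

ℤ_19 = {x ∈ ℚ_19 : v_19(x) ≥ 0} and ℤ_19^× = {x ∈ ℤ_19 : v_19(x) = 0}. Here v_19(64/61) = v_19(num) − v_19(den) = 0; compare against these criteria.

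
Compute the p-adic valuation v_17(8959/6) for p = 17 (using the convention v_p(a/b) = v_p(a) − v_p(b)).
v_17(8959/6) = 2

Factor powers of 17 from the numerator and denominator of the reduced fraction: 8959 = 17^2 · 31 and 6 = 17^0 · 6. Apply v_p(a/b) = v_p(a) − v_p(b): v_17(8959/6) = 2 − 0 = 2.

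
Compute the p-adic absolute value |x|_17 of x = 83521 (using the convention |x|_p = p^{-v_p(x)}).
|83521|_17 = 1/83521

Step 1 — compute v_17(x) by factoring powers of 17 out of the numerator and denominator: v_17(83521) = 4. Step 2 — apply |x|_p = p^{-v_p(x)} = 17^{-4} = 1/83521.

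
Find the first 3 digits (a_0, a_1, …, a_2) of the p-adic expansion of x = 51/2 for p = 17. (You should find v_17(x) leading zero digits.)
(a_0, …, a_2) = (0, 10, 8)

v_17(51/2) = 1, so a_0 = ... = a_0 = 0. Factor out: x = 17^1 · u with u = 3/2 a unit in ℤ_17. Expand u iteratively via a_{v+i} = u_i mod 17, u_{i+1} = (u_i − a_{v+i})/17:
  u_0 = 3/2;  a_1 = 10;  u_1 = (u_0 − 10)/17 = -1/2
  u_1 = -1/2;  a_2 = 8;  u_2 = (u_1 − 8)/17 = -1/2
Digits: (0, 10, 8).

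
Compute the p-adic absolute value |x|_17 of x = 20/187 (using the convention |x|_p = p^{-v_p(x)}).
|20/187|_17 = 17

Step 1 — compute v_17(x) by factoring powers of 17 out of the numerator and denominator: v_17(20/187) = -1. Step 2 — apply |x|_p = p^{-v_p(x)} = 17^{1} = 17.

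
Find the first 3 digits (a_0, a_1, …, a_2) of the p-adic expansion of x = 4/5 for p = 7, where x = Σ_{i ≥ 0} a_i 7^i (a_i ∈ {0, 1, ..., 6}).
(a_0, …, a_2) = (5, 5, 2)

v_7(4/5) = 0 (numerator and denominator both coprime to 7), so x ∈ ℤ_7^×. Compute digits iteratively via a_i = x_i mod 7, x_{i+1} = (x_i − a_i)/7, with x_0 = x:
  x_0 = 4/5;  a_0 = 5;  x_1 = (x_0 − 5)/7 = -3/5
  x_1 = -3/5;  a_1 = 5;  x_2 = (x_1 − 5)/7 = -4/5
  x_2 = -4/5;  a_2 = 2;  x_3 = (x_2 − 2)/7 = -2/5
Digits: (5, 5, 2).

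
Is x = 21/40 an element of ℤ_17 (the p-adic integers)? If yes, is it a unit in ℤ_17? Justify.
x ∈ ℤ_17^× (unit); v_17(x) = 0

ℤ_17 = {x ∈ ℚ_17 : v_17(x) ≥ 0} and ℤ_17^× = {x ∈ ℤ_17 : v_17(x) = 0}. Here v_17(21/40) = v_17(num) − v_17(den) = 0; compare against these criteria.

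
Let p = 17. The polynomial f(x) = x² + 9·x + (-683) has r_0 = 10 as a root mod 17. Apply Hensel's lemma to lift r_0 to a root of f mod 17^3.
r_2 = 2050 (mod 4913)

Hensel: r_{i+1} = r_i − f(r_i)·(f′(r_i))^{-1} mod 17^{i+2}, f′(x) = 2x + 9. Iterate:
  r_0 = 10 (mod 17)
  r_1 = 27 (mod 289)
  r_2 = 2050 (mod 4913)
Final: r = 2050 satisfies f(r) ≡ 0 mod 17^3.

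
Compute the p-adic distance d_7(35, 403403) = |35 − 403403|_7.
d_7(35, 403403) = 1/16807

Step 1 — x − y = 35 − 403403 = -403368. Step 2 — v_7(-403368) = 5 (factor: -403368 = −(7^5 · 24); the sign does not affect v_p). Step 3 — |x − y|_7 = 7^{-5} = 1/16807.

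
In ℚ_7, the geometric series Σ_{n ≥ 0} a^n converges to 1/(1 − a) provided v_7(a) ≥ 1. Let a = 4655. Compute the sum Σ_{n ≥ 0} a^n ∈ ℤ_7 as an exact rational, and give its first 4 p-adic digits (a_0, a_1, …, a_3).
Σ a^n = 1/(1 − a) = -1/4654;  first 4 digits = (1, 0, 4, 6)

v_7(a) = 2 ≥ 1, so the series converges in ℤ_7 to 1/(1 − a) = 1/(1 − 4655) = -1/4654. Expand this rational in ℤ_7: compute digits iteratively via d_i = x_i mod 7, x_{i+1} = (x_i − d_i)/7. The first 4 digits are (1, 0, 4, 6).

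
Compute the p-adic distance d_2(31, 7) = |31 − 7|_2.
d_2(31, 7) = 1/8

Step 1 — x − y = 31 − 7 = 24. Step 2 — v_2(24) = 3 (factor: 24 = (2^3 · 3); the sign does not affect v_p). Step 3 — |x − y|_2 = 2^{-3} = 1/8.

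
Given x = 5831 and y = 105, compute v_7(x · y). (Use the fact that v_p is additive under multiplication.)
v_7(612255) = 4

v_p(x) = 3 (factor: 5831 = 7^3 · 17); v_p(y) = 1 (factor: 105 = 7^1 · 15). Additivity: v_p(xy) = v_p(x) + v_p(y) = 3 + 1 = 4. (Direct check: xy = 612255 = 7^4 · (255).)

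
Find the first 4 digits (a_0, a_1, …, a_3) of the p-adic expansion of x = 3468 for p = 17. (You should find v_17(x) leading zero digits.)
(a_0, …, a_3) = (0, 0, 12, 0)

v_17(3468) = 2, so a_0 = ... = a_1 = 0. Factor out: x = 17^2 · u with u = 12 a unit in ℤ_17. Expand u iteratively via a_{v+i} = u_i mod 17, u_{i+1} = (u_i − a_{v+i})/17:
  u_0 = 12;  a_2 = 12;  u_1 = (u_0 − 12)/17 = 0
  u_1 = 0;  a_3 = 0;  u_2 = (u_1 − 0)/17 = 0
Digits: (0, 0, 12, 0).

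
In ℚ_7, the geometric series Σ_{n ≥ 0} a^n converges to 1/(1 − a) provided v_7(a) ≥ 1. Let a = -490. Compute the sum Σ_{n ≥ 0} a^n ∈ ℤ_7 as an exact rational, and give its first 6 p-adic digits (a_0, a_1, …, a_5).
Σ a^n = 1/(1 − a) = 1/491;  first 6 digits = (1, 0, 4, 5, 1, 0)

v_7(a) = 2 ≥ 1, so the series converges in ℤ_7 to 1/(1 − a) = 1/(1 − (-490)) = 1/491. Expand this rational in ℤ_7: compute digits iteratively via d_i = x_i mod 7, x_{i+1} = (x_i − d_i)/7. The first 6 digits are (1, 0, 4, 5, 1, 0).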